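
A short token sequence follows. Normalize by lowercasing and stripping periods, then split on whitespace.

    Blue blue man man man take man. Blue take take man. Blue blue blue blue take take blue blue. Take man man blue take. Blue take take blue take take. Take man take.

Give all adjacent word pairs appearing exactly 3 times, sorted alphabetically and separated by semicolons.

man blue; man man; take blue

Bigram counts meeting the condition (exactly 3 times):
  man blue: 3
  man man: 3
  take blue: 3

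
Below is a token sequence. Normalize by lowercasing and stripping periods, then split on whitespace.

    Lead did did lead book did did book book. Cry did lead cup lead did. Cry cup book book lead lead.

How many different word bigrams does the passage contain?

21 tokens → 20 bigram windows in total.
Repeated bigrams (each contributes count−1 duplicates):
  book book: 2
  did did: 2
  did lead: 2
  lead did: 2
4 duplicate windows → 20 − 4 = 16 distinct.

16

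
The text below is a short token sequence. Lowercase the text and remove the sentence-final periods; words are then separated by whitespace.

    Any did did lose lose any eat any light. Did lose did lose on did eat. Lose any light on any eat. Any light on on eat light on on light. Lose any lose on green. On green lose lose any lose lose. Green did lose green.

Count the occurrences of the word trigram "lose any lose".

Scanning the 45 overlapping trigram windows for "lose any lose":
  position 32–34: lose any lose
  position 40–42: lose any lose

2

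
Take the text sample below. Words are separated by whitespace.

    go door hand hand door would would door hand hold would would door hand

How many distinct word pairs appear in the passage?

14 tokens → 13 bigram windows in total.
Repeated bigrams (each contributes count−1 duplicates):
  door hand: 3
  would door: 2
  would would: 2
4 duplicate windows → 13 − 4 = 9 distinct.

9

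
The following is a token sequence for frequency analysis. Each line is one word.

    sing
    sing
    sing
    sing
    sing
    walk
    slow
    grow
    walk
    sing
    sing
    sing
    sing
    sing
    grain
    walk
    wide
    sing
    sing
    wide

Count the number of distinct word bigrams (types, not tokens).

11

20 tokens → 19 bigram windows in total.
Repeated bigrams (each contributes count−1 duplicates):
  sing sing: 9
8 duplicate windows → 19 − 8 = 11 distinct.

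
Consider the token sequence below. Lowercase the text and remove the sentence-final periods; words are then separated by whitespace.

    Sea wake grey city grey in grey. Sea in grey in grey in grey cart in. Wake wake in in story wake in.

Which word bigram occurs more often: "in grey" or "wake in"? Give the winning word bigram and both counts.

"in grey": 4 occurrences
"wake in": 2 occurrences

"in grey" (4 vs 2)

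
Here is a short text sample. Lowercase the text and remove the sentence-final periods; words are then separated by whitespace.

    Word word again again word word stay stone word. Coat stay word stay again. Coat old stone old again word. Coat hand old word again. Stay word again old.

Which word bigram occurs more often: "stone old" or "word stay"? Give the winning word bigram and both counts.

"word stay" (2 vs 1)

"stone old": 1 occurrence
"word stay": 2 occurrences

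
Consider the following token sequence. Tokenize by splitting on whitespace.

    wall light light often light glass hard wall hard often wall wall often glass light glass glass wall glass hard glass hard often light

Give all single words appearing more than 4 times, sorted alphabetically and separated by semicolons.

Unigram counts meeting the condition (more than 4 times):
  glass: 6
  light: 5
  wall: 5

glass; light; wall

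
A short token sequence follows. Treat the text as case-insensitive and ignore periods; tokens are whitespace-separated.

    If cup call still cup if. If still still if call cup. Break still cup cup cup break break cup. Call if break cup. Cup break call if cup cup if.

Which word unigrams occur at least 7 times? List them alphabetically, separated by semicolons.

Unigram counts meeting the condition (at least 7 times):
  cup: 11
  if: 7

cup; if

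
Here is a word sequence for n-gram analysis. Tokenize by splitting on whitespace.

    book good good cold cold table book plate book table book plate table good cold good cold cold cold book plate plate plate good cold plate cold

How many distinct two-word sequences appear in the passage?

27 tokens → 26 bigram windows in total.
Repeated bigrams (each contributes count−1 duplicates):
  good cold: 4
  book plate: 3
  cold cold: 3
  plate plate: 2
  table book: 2
9 duplicate windows → 26 − 9 = 17 distinct.

17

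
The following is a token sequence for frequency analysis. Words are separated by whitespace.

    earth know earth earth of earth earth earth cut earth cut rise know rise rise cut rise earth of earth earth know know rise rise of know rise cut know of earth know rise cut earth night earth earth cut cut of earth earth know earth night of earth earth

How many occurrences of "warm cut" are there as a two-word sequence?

Scanning the 49 overlapping bigram windows for "warm cut":
  (none found)

0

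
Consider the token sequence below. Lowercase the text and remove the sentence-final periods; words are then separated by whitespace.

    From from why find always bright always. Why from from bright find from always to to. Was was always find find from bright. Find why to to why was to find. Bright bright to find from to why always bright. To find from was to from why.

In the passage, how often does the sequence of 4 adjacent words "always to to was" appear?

1

Scanning the 44 overlapping 4-gram windows for "always to to was":
  position 14–17: always to to was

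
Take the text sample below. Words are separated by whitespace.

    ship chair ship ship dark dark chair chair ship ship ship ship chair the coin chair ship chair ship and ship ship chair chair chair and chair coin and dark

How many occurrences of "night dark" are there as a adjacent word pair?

Scanning the 29 overlapping bigram windows for "night dark":
  (none found)

0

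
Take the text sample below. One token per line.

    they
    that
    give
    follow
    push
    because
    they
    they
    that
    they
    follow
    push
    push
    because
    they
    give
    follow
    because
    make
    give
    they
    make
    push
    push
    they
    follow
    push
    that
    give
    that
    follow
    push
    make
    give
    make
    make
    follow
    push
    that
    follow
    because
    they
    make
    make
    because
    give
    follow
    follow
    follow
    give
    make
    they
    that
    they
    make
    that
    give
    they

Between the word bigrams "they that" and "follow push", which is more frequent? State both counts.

"they that": 3 occurrences
"follow push": 5 occurrences

"follow push" (5 vs 3)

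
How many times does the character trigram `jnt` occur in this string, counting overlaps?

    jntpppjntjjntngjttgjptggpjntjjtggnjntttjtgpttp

5

Sliding a length-3 window over the 46 characters (44 positions):
  position 1–3: jnt
  position 7–9: jnt
  position 11–13: jnt
  position 26–28: jnt
  position 35–37: jnt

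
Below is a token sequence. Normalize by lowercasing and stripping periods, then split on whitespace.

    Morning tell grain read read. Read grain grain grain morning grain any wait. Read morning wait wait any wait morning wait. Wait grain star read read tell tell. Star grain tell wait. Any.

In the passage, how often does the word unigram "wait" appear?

7

Scanning the 33 tokens for "wait":
  position 13: wait
  position 16: wait
  position 17: wait
  position 19: wait
  position 21: wait
  position 22: wait
  position 32: wait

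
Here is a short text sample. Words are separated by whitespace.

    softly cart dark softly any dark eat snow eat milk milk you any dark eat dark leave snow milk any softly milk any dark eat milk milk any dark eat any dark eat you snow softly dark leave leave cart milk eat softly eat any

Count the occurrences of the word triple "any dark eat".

5

Scanning the 43 overlapping trigram windows for "any dark eat":
  position 5–7: any dark eat
  position 13–15: any dark eat
  position 23–25: any dark eat
  position 28–30: any dark eat
  position 31–33: any dark eat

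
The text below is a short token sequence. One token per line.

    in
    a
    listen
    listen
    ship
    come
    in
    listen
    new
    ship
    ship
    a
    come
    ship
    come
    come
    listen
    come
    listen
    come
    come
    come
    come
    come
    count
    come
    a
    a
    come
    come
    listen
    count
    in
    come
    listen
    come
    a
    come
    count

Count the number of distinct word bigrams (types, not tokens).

23

39 tokens → 38 bigram windows in total.
Repeated bigrams (each contributes count−1 duplicates):
  come come: 6
  come listen: 4
  a come: 3
  listen come: 3
  come a: 2
  come count: 2
  ship come: 2
15 duplicate windows → 38 − 15 = 23 distinct.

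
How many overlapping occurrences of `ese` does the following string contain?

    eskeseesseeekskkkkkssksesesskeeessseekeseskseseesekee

Sliding a length-3 window over the 53 characters (51 positions):
  position 4–6: ese
  position 24–26: ese
  position 39–41: ese
  position 45–47: ese
  position 48–50: ese

5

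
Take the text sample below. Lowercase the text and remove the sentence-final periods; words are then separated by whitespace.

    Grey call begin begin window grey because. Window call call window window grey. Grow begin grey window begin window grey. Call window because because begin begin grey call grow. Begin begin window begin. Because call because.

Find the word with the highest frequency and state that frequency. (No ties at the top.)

Unigram frequencies (highest first):
  begin: 9
  window: 8
  grey: 6
  call: 6
  because: 5
  grow: 2

"begin", 9 times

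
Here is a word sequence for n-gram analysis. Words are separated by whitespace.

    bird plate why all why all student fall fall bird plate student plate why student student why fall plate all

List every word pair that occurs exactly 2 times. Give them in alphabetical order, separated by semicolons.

Bigram counts meeting the condition (exactly 2 times):
  bird plate: 2
  plate why: 2
  why all: 2

bird plate; plate why; why all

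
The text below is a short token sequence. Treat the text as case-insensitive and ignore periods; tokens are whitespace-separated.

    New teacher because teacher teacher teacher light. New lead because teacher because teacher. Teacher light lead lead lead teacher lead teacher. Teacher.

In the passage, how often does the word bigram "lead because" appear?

Scanning the 21 overlapping bigram windows for "lead because":
  position 9–10: lead because

1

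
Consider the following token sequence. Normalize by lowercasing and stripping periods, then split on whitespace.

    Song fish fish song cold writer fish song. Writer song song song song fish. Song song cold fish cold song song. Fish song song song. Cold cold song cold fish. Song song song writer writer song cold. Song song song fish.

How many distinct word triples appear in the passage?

41 tokens → 39 trigram windows in total.
Repeated trigrams (each contributes count−1 duplicates):
  song song song: 5
  fish song song: 3
  song song fish: 3
  cold song song: 2
  song cold fish: 2
  song fish song: 2
  song song cold: 2
12 duplicate windows → 39 − 12 = 27 distinct.

27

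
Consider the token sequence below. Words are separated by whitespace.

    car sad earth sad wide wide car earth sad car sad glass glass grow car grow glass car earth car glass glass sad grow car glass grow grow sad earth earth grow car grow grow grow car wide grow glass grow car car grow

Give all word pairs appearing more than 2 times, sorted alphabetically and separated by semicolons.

car grow; glass grow; grow car; grow grow

Bigram counts meeting the condition (more than 2 times):
  car grow: 3
  glass grow: 3
  grow car: 5
  grow grow: 3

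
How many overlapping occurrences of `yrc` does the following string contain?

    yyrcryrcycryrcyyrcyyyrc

Sliding a length-3 window over the 23 characters (21 positions):
  position 2–4: yrc
  position 6–8: yrc
  position 12–14: yrc
  position 16–18: yrc
  position 21–23: yrc

5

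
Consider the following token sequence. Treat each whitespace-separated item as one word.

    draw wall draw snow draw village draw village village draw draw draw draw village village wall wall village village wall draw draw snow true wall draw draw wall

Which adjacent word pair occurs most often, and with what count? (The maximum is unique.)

Bigram frequencies (highest first):
  draw draw: 5
  wall draw: 3
  draw village: 3
  village village: 3
  draw wall: 2
  draw snow: 2
  … (7 more, each ≤ 2)

"draw draw", 5 times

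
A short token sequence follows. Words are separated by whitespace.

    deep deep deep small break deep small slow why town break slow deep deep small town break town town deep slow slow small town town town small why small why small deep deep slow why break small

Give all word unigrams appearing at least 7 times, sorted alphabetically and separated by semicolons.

Unigram counts meeting the condition (at least 7 times):
  deep: 9
  small: 8
  town: 7

deep; small; town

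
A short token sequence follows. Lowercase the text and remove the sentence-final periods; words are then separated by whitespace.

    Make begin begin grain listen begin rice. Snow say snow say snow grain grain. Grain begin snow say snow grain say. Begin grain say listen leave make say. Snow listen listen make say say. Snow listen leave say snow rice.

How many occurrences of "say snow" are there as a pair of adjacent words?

6

Scanning the 39 overlapping bigram windows for "say snow":
  position 9–10: say snow
  position 11–12: say snow
  position 18–19: say snow
  position 28–29: say snow
  position 34–35: say snow
  position 38–39: say snow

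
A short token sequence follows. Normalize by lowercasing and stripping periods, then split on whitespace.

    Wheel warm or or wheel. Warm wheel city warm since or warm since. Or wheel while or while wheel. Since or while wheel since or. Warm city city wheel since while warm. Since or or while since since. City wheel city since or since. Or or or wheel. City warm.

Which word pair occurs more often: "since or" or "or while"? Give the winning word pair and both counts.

"since or": 7 occurrences
"or while": 3 occurrences

"since or" (7 vs 3)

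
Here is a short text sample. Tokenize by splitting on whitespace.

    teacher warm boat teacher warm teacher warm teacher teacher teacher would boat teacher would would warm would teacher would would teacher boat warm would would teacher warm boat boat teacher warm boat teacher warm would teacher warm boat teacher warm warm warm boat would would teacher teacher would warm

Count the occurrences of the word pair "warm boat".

Scanning the 48 overlapping bigram windows for "warm boat":
  position 2–3: warm boat
  position 27–28: warm boat
  position 31–32: warm boat
  position 37–38: warm boat
  position 42–43: warm boat

5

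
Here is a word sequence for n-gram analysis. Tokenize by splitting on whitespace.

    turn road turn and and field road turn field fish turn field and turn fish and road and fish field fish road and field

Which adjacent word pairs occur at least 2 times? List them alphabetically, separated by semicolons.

Bigram counts meeting the condition (at least 2 times):
  and field: 2
  field fish: 2
  road and: 2
  road turn: 2
  turn field: 2

and field; field fish; road and; road turn; turn field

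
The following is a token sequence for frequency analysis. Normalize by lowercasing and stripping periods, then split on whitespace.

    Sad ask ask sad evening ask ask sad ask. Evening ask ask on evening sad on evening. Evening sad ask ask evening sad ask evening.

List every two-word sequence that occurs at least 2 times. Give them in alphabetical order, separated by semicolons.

Bigram counts meeting the condition (at least 2 times):
  ask ask: 4
  ask evening: 3
  ask sad: 2
  evening ask: 2
  evening sad: 3
  on evening: 2
  sad ask: 4

ask ask; ask evening; ask sad; evening ask; evening sad; on evening; sad ask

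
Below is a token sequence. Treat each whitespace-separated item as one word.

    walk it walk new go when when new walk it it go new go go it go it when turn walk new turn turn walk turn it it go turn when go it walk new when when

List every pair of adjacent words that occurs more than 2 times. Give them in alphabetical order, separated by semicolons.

go it; it go; walk new

Bigram counts meeting the condition (more than 2 times):
  go it: 3
  it go: 3
  walk new: 3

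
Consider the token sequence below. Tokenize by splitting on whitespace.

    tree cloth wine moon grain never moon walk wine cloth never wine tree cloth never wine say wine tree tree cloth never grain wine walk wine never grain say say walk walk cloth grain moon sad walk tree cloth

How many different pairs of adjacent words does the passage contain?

29

39 tokens → 38 bigram windows in total.
Repeated bigrams (each contributes count−1 duplicates):
  tree cloth: 4
  cloth never: 3
  never grain: 2
  never wine: 2
  walk wine: 2
  wine tree: 2
9 duplicate windows → 38 − 9 = 29 distinct.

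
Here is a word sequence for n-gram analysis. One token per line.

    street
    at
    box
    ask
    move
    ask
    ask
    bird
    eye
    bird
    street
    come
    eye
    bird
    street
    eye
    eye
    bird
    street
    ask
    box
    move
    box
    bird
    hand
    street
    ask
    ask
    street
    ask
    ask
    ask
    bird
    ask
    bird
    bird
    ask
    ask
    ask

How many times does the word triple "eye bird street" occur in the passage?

Scanning the 37 overlapping trigram windows for "eye bird street":
  position 9–11: eye bird street
  position 13–15: eye bird street
  position 17–19: eye bird street

3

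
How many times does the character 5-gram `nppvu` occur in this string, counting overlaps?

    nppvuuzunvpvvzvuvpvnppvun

2

Sliding a length-5 window over the 25 characters (21 positions):
  position 1–5: nppvu
  position 20–24: nppvu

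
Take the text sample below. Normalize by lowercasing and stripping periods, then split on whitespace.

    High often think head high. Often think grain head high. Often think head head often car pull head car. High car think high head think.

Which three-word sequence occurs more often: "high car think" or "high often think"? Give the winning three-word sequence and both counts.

"high often think" (3 vs 1)

"high car think": 1 occurrence
"high often think": 3 occurrences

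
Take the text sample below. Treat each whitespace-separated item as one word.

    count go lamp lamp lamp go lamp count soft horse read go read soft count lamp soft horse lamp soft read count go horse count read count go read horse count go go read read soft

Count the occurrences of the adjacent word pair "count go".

Scanning the 35 overlapping bigram windows for "count go":
  position 1–2: count go
  position 22–23: count go
  position 27–28: count go
  position 31–32: count go

4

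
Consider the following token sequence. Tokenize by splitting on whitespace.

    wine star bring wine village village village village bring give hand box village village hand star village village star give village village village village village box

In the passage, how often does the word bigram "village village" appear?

Scanning the 25 overlapping bigram windows for "village village":
  position 5–6: village village
  position 6–7: village village
  position 7–8: village village
  position 13–14: village village
  position 17–18: village village
  position 21–22: village village
  position 22–23: village village
  position 23–24: village village
  position 24–25: village village

9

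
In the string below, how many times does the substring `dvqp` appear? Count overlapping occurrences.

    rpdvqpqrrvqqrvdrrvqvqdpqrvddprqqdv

1

Sliding a length-4 window over the 34 characters (31 positions):
  position 3–6: dvqp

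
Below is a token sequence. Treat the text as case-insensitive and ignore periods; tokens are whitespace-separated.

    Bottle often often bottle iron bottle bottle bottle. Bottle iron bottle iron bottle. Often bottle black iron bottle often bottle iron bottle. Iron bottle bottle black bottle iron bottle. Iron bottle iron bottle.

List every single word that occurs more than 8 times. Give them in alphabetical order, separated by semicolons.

bottle; iron

Unigram counts meeting the condition (more than 8 times):
  bottle: 18
  iron: 9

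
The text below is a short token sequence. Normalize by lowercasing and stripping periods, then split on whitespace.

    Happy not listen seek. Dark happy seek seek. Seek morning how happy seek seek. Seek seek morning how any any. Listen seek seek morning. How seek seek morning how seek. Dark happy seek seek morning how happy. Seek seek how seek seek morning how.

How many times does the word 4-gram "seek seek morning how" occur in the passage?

6

Scanning the 41 overlapping 4-gram windows for "seek seek morning how":
  position 8–11: seek seek morning how
  position 15–18: seek seek morning how
  position 22–25: seek seek morning how
  position 26–29: seek seek morning how
  position 33–36: seek seek morning how
  position 41–44: seek seek morning how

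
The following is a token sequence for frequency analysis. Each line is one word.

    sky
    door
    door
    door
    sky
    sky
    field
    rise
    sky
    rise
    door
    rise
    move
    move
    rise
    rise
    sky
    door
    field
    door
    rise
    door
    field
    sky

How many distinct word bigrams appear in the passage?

17

24 tokens → 23 bigram windows in total.
Repeated bigrams (each contributes count−1 duplicates):
  door door: 2
  door field: 2
  door rise: 2
  rise door: 2
  rise sky: 2
  sky door: 2
6 duplicate windows → 23 − 6 = 17 distinct.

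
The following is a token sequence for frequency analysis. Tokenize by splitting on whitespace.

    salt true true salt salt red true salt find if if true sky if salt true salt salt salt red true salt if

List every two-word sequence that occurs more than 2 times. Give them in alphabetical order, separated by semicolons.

Bigram counts meeting the condition (more than 2 times):
  salt salt: 3
  true salt: 4

salt salt; true salt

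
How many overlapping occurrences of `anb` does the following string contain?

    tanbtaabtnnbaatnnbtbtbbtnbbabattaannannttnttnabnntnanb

Sliding a length-3 window over the 54 characters (52 positions):
  position 2–4: anb
  position 52–54: anb

2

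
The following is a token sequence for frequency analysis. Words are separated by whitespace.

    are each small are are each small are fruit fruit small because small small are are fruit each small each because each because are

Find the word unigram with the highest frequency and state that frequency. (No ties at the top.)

Unigram frequencies (highest first):
  are: 7
  small: 6
  each: 5
  fruit: 3
  because: 3

"are", 7 times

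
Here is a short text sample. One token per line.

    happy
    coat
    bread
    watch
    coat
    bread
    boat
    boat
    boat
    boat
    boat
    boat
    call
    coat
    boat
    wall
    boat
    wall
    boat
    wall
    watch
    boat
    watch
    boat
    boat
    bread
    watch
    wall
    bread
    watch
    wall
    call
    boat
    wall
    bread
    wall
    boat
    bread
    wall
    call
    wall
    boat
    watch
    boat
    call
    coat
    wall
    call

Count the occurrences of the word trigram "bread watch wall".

2

Scanning the 46 overlapping trigram windows for "bread watch wall":
  position 26–28: bread watch wall
  position 29–31: bread watch wall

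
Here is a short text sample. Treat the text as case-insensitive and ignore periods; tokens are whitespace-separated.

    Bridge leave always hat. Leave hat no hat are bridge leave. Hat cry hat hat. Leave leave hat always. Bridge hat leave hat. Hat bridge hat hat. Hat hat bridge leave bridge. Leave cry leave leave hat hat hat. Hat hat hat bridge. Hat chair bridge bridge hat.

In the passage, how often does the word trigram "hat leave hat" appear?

2

Scanning the 46 overlapping trigram windows for "hat leave hat":
  position 4–6: hat leave hat
  position 21–23: hat leave hat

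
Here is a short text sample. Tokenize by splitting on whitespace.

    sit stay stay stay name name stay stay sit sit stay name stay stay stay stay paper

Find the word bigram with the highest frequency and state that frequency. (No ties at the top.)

Bigram frequencies (highest first):
  stay stay: 6
  sit stay: 2
  stay name: 2
  name stay: 2
  name name: 1
  stay sit: 1
  … (2 more, each ≤ 1)

"stay stay", 6 times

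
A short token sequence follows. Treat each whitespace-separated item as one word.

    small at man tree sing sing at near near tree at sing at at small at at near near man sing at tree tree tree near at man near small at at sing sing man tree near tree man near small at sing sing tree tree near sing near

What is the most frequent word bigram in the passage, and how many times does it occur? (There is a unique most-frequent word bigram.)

"small at", 4 times

Bigram frequencies (highest first):
  small at: 4
  sing sing: 3
  sing at: 3
  at sing: 3
  at at: 3
  tree tree: 3
  … (20 more, each ≤ 3)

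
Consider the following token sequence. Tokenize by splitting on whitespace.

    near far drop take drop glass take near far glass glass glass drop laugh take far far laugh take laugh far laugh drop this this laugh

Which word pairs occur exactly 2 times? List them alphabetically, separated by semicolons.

Bigram counts meeting the condition (exactly 2 times):
  far laugh: 2
  glass glass: 2
  laugh take: 2
  near far: 2

far laugh; glass glass; laugh take; near far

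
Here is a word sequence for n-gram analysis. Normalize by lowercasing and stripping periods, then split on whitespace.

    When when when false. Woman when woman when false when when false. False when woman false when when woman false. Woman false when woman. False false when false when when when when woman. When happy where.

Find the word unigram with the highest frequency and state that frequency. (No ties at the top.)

"when", 17 times

Unigram frequencies (highest first):
  when: 17
  false: 10
  woman: 7
  happy: 1
  where: 1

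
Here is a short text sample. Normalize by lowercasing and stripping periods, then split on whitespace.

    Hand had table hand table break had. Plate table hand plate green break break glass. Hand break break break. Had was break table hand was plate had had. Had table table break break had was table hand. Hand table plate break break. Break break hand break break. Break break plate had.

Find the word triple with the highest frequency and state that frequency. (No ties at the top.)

"break break break", 5 times

Trigram frequencies (highest first):
  break break break: 5
  hand break break: 2
  break break had: 2
  break had was: 2
  hand had table: 1
  had table hand: 1
  … (36 more, each ≤ 1)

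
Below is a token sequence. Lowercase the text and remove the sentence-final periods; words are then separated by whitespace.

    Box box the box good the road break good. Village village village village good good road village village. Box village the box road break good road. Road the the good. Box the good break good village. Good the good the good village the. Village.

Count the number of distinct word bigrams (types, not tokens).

25

44 tokens → 43 bigram windows in total.
Repeated bigrams (each contributes count−1 duplicates):
  the good: 4
  village village: 4
  break good: 3
  good the: 3
  good village: 3
  box the: 2
  good road: 2
  road break: 2
  … (3 more repeated)
18 duplicate windows → 43 − 18 = 25 distinct.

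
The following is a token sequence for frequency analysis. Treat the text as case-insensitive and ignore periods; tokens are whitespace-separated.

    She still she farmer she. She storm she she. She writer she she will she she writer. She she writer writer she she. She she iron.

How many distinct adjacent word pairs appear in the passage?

26 tokens → 25 bigram windows in total.
Repeated bigrams (each contributes count−1 duplicates):
  she she: 9
  she writer: 3
  writer she: 3
12 duplicate windows → 25 − 12 = 13 distinct.

13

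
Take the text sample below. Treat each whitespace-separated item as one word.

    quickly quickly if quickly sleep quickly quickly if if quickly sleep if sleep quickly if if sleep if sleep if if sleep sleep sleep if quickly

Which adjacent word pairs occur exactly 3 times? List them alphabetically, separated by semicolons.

Bigram counts meeting the condition (exactly 3 times):
  if if: 3
  if quickly: 3
  quickly if: 3

if if; if quickly; quickly if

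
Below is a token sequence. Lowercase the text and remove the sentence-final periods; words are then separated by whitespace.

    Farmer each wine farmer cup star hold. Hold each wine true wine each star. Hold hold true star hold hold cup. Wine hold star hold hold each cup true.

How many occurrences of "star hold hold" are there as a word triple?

Scanning the 27 overlapping trigram windows for "star hold hold":
  position 6–8: star hold hold
  position 14–16: star hold hold
  position 18–20: star hold hold
  position 24–26: star hold hold

4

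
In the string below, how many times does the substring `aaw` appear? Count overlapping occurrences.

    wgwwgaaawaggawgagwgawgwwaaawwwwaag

Sliding a length-3 window over the 34 characters (32 positions):
  position 7–9: aaw
  position 26–28: aaw

2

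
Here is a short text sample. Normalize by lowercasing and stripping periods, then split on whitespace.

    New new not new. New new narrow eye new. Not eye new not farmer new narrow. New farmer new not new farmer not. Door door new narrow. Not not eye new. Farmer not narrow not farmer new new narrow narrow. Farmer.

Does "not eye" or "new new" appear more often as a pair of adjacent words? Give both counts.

"new new" (4 vs 2)

"not eye": 2 occurrences
"new new": 4 occurrences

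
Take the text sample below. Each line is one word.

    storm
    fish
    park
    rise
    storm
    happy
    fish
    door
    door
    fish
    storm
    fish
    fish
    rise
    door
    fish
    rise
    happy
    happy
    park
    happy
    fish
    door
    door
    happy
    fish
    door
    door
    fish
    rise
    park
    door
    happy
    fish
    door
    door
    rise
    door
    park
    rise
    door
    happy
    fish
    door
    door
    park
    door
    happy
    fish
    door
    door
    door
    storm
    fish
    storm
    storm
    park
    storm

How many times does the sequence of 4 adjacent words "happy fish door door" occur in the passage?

Scanning the 55 overlapping 4-gram windows for "happy fish door door":
  position 6–9: happy fish door door
  position 21–24: happy fish door door
  position 25–28: happy fish door door
  position 33–36: happy fish door door
  position 42–45: happy fish door door
  position 48–51: happy fish door door

6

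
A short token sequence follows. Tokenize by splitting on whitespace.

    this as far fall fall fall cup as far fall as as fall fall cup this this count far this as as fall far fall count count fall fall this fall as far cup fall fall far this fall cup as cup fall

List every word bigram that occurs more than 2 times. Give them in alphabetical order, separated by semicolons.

Bigram counts meeting the condition (more than 2 times):
  as far: 3
  fall cup: 3
  fall fall: 5
  far fall: 3

as far; fall cup; fall fall; far fall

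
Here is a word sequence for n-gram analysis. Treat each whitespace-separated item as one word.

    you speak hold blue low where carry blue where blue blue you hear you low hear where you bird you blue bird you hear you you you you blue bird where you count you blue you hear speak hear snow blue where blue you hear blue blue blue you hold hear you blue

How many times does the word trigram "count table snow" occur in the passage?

0

Scanning the 51 overlapping trigram windows for "count table snow":
  (none found)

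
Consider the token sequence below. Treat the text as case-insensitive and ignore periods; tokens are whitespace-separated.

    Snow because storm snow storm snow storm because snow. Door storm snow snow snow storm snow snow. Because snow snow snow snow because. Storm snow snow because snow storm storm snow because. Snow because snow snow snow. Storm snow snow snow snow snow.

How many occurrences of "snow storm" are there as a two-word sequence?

5

Scanning the 42 overlapping bigram windows for "snow storm":
  position 4–5: snow storm
  position 6–7: snow storm
  position 14–15: snow storm
  position 28–29: snow storm
  position 37–38: snow storm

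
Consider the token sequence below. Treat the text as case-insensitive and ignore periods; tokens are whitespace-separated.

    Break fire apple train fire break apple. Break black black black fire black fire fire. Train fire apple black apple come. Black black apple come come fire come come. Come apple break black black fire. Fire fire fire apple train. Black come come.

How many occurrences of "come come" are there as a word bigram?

Scanning the 42 overlapping bigram windows for "come come":
  position 25–26: come come
  position 28–29: come come
  position 29–30: come come
  position 42–43: come come

4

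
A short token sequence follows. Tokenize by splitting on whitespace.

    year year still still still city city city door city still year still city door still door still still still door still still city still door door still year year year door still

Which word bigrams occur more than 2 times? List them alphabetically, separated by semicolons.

door still; still city; still door; still still; year year

Bigram counts meeting the condition (more than 2 times):
  door still: 5
  still city: 3
  still door: 3
  still still: 5
  year year: 3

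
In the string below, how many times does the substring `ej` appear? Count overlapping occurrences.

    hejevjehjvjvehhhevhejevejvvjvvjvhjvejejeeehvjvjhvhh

Sliding a length-2 window over the 51 characters (50 positions):
  position 2–3: ej
  position 20–21: ej
  position 24–25: ej
  position 36–37: ej
  position 38–39: ej

5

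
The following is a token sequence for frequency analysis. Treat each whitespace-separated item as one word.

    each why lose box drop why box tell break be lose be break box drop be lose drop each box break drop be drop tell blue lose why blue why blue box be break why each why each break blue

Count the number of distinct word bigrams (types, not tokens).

40 tokens → 39 bigram windows in total.
Repeated bigrams (each contributes count−1 duplicates):
  be break: 2
  be lose: 2
  box drop: 2
  drop be: 2
  each why: 2
  why blue: 2
  why each: 2
7 duplicate windows → 39 − 7 = 32 distinct.

32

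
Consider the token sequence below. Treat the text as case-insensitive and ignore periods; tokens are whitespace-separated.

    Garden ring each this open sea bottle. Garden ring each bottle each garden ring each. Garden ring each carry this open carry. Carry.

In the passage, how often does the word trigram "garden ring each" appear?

Scanning the 21 overlapping trigram windows for "garden ring each":
  position 1–3: garden ring each
  position 8–10: garden ring each
  position 13–15: garden ring each
  position 16–18: garden ring each

4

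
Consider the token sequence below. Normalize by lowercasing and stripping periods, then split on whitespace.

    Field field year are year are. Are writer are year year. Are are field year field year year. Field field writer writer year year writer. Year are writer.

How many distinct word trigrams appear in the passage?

25

28 tokens → 26 trigram windows in total.
Repeated trigrams (each contributes count−1 duplicates):
  year are are: 2
1 duplicate windows → 26 − 1 = 25 distinct.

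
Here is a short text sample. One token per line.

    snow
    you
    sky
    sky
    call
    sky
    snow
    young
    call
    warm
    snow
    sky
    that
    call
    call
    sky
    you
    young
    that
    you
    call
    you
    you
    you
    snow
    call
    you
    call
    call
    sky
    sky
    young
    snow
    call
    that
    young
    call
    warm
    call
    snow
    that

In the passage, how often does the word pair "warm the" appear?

0

Scanning the 40 overlapping bigram windows for "warm the":
  (none found)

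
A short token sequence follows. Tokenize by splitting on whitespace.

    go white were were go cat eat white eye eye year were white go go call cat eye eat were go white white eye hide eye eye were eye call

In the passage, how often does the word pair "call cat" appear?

Scanning the 29 overlapping bigram windows for "call cat":
  position 16–17: call cat

1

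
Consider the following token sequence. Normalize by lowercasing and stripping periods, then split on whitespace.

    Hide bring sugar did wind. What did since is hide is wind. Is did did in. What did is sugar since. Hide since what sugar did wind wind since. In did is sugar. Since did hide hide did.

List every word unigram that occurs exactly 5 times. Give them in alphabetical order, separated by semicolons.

hide; is; since

Unigram counts meeting the condition (exactly 5 times):
  hide: 5
  is: 5
  since: 5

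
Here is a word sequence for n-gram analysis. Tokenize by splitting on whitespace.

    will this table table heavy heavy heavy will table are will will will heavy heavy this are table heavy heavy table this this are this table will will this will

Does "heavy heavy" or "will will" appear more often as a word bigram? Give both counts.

"heavy heavy": 4 occurrences
"will will": 3 occurrences

"heavy heavy" (4 vs 3)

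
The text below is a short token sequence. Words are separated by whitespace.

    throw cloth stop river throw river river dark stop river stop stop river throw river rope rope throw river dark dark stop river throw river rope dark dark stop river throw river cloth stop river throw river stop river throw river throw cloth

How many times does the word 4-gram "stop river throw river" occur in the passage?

6

Scanning the 40 overlapping 4-gram windows for "stop river throw river":
  position 3–6: stop river throw river
  position 12–15: stop river throw river
  position 22–25: stop river throw river
  position 29–32: stop river throw river
  position 34–37: stop river throw river
  position 38–41: stop river throw river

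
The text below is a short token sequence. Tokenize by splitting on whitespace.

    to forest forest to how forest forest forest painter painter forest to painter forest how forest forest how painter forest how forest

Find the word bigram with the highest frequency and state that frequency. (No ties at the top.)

Bigram frequencies (highest first):
  forest forest: 4
  how forest: 3
  painter forest: 3
  forest how: 3
  forest to: 2
  to forest: 1
  … (5 more, each ≤ 1)

"forest forest", 4 times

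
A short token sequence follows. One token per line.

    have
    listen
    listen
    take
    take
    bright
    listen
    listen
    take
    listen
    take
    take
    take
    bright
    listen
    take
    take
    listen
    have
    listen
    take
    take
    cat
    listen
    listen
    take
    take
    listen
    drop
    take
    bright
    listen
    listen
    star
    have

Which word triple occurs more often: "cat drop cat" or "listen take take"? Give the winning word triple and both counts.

"cat drop cat": 0 occurrences
"listen take take": 5 occurrences

"listen take take" (5 vs 0)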